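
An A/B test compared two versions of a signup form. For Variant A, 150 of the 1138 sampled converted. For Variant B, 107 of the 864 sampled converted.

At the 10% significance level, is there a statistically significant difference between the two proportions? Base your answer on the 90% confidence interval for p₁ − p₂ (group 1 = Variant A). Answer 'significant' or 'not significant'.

not significant

Sample proportions: 150/1138 = 0.1318, 107/864 = 0.1238.
Each SE is √(p̂(1−p̂)/n): √(0.1318·0.8682/1138) = 0.01003 and √(0.1238·0.8762/864) = 0.01120.
SE(p̂₁ − p̂₂) = √(SE₁² + SE₂²) = √(0.0001006009 + 0.00012544) = 0.01503, since the two samples are independent.
At 90% confidence z* = 1.645; margin = 1.645 × 0.01503 = 0.02472.
The difference is 0.1318 − 0.1238 = 0.0080, so the interval is 0.0080 ± 0.02472 = (-0.01672, 0.03272).
The interval (-0.01672, 0.03272) contains 0, so the difference is not significant.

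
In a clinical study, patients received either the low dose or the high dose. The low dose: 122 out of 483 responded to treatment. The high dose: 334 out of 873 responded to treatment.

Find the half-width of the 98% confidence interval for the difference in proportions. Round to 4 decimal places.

p̂₁ = 122/483 = 0.2526 and p̂₂ = 334/873 = 0.3826.
SE₁ = √(p̂₁(1−p̂₁)/n₁) = √(0.2526·0.7474/483) = 0.01977; SE₂ = √(0.3826·0.6174/873) = 0.01645.
Independent samples: SE of the difference = √(SE₁² + SE₂²) = √(0.0003908529 + 0.0002706025) = 0.02572.
z* for 98% confidence is 2.326, so the margin of error is 2.326 × 0.02572 = 0.05982.

0.0598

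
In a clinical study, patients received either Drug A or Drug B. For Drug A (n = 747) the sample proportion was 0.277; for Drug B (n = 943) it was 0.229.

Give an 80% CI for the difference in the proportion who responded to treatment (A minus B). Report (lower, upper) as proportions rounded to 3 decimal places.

Each SE is √(p̂(1−p̂)/n): √(0.2770·0.7230/747) = 0.01637 and √(0.2290·0.7710/943) = 0.01368.
SE(p̂₁ − p̂₂) = √(SE₁² + SE₂²) = √(0.0002679769 + 0.0001871424) = 0.02133, since the two samples are independent.
At 80% confidence z* = 1.282; margin = 1.282 × 0.02133 = 0.02735.
The difference is 0.2770 − 0.2290 = 0.0480, so the interval is 0.0480 ± 0.02735 = (0.021, 0.075).

(0.021, 0.075)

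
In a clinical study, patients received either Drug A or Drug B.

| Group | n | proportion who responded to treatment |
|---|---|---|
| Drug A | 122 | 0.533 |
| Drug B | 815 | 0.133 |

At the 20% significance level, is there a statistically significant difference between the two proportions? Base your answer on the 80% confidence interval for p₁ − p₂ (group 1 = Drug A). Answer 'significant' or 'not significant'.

Each SE is √(p̂(1−p̂)/n): √(0.5330·0.4670/122) = 0.04517 and √(0.1330·0.8670/815) = 0.01189.
SE(p̂₁ − p̂₂) = √(SE₁² + SE₂²) = √(0.0020403289 + 0.0001413721) = 0.04671, since the two samples are independent.
At 80% confidence z* = 1.282; margin = 1.282 × 0.04671 = 0.05988.
The difference is 0.5330 − 0.1330 = 0.4000, so the interval is 0.4000 ± 0.05988 = (0.34012, 0.45988).
The interval (0.34012, 0.45988) does not contain 0, so the difference is significant.

significant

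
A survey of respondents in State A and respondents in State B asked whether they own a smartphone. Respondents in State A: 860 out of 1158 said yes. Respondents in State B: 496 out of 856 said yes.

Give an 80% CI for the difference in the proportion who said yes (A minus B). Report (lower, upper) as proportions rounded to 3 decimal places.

(0.136, 0.190)

Sample proportions: 860/1158 = 0.7427, 496/856 = 0.5794.
Each SE is √(p̂(1−p̂)/n): √(0.7427·0.2573/1158) = 0.01285 and √(0.5794·0.4206/856) = 0.01687.
SE(p̂₁ − p̂₂) = √(SE₁² + SE₂²) = √(0.0001651225 + 0.0002845969) = 0.02121, since the two samples are independent.
At 80% confidence z* = 1.282; margin = 1.282 × 0.02121 = 0.02719.
The difference is 0.7427 − 0.5794 = 0.1633, so the interval is 0.1633 ± 0.02719 = (0.136, 0.190).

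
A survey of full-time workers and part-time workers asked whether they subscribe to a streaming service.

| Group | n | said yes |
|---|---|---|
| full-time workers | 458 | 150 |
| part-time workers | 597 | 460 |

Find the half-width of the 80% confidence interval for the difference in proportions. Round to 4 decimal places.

p̂₁ = 150/458 = 0.3275 and p̂₂ = 460/597 = 0.7705.
SE₁ = √(p̂₁(1−p̂₁)/n₁) = √(0.3275·0.6725/458) = 0.02193; SE₂ = √(0.7705·0.2295/597) = 0.01721.
Independent samples: SE of the difference = √(SE₁² + SE₂²) = √(0.0004809249 + 0.0002961841) = 0.02788.
z* for 80% confidence is 1.282, so the margin of error is 1.282 × 0.02788 = 0.03574.

0.0357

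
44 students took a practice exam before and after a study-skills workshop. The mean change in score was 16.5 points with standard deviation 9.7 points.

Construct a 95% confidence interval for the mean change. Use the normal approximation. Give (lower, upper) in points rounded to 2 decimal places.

Paired design: SE = s_d/√n = 9.7/√44 = 1.4623.
z* = 1.960; margin of error = 1.960 × 1.4623 = 2.8661.
16.5 ± 2.8661 → (13.63, 19.37).

(13.63, 19.37)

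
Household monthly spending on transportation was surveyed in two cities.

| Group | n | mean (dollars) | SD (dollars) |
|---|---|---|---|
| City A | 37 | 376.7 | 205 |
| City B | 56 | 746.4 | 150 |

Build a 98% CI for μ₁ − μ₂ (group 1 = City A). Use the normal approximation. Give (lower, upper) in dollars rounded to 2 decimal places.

SE₁ = s₁/√n₁ = 205/√37 = 33.7018; SE₂ = 150/√56 = 20.0446.
Independent samples, unequal variances: SE_diff = √(SE₁² + SE₂²) = √(1135.81132324 + 401.78598916) = 39.2122.
z* = 2.326, so margin of error = 2.326 × 39.2122 = 91.2076.
Difference in means = 376.7 − 746.4 = -369.7000.
-369.7000 ± 91.2076 → (-460.91, -278.49).

(-460.91, -278.49)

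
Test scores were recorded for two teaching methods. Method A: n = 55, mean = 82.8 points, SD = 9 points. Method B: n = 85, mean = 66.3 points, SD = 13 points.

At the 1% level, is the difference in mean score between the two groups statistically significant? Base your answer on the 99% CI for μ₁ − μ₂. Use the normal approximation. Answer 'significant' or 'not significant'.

significant

Per-group SEs: s₁/√n₁ = 9/√55 = 1.2136, s₂/√n₂ = 13/√85 = 1.4100.
Unpooled SE of the difference: √(1.47282496 + 1.9881) = 1.8604.
Margin of error = z* · SE = 2.576 × 1.8604 = 4.7924.
x̄₁ − x̄₂ = 82.8 − 66.3 = 16.5000.
CI: 16.5000 ± 4.7924 = (11.7076, 21.2924).
The interval (11.7076, 21.2924) does not contain 0, so the difference is significant.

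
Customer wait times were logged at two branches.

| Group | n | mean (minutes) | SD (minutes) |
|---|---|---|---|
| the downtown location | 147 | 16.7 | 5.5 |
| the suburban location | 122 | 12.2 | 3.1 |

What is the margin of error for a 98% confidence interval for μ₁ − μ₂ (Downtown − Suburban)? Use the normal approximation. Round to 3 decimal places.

1.241

Standard errors of each mean: 5.5/√147 = 0.4536 and 3.1/√122 = 0.2807.
SE(x̄₁ − x̄₂) = √(0.4536² + 0.2807²) = 0.5334 for independent samples with unequal variances.
With z* = 2.326, the margin is 2.326 × 0.5334 = 1.2407.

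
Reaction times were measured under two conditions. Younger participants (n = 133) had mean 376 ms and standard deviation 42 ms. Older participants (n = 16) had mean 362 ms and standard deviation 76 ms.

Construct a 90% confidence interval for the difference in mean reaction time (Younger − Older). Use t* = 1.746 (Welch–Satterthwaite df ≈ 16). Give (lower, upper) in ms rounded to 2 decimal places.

(-19.78, 47.78)

Per-group SEs: s₁/√n₁ = 42/√133 = 3.6419, s₂/√n₂ = 76/√16 = 19.0000.
Unpooled SE of the difference: √(13.26343561 + 361.0) = 19.3459.
Margin of error = t* · SE = 1.746 × 19.3459 = 33.7779.
x̄₁ − x̄₂ = 376 − 362 = 14.0000.
CI: 14.0000 ± 33.7779 = (-19.78, 47.78).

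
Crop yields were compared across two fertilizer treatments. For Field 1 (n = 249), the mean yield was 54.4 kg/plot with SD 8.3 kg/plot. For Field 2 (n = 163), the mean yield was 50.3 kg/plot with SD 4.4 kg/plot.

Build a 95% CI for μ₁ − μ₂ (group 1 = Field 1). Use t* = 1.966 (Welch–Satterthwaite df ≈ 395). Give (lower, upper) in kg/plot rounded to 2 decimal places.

SE₁ = s₁/√n₁ = 8.3/√249 = 0.5260; SE₂ = 4.4/√163 = 0.3446.
Independent samples, unequal variances: SE_diff = √(SE₁² + SE₂²) = √(0.276676 + 0.11874916) = 0.6288.
t* = 1.966, so margin of error = 1.966 × 0.6288 = 1.2362.
Difference in means = 54.4 − 50.3 = 4.1000.
4.1000 ± 1.2362 → (2.86, 5.34).

(2.86, 5.34)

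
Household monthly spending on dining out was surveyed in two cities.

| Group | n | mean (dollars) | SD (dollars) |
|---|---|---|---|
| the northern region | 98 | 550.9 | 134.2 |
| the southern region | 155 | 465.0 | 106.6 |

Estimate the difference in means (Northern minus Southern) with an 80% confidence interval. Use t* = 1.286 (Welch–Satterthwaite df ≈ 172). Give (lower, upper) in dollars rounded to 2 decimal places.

Per-group SEs: s₁/√n₁ = 134.2/√98 = 13.5562, s₂/√n₂ = 106.6/√155 = 8.5623.
Unpooled SE of the difference: √(183.77055844 + 73.31298129) = 16.0338.
Margin of error = t* · SE = 1.286 × 16.0338 = 20.6195.
x̄₁ − x̄₂ = 550.9 − 465.0 = 85.9000.
CI: 85.9000 ± 20.6195 = (65.28, 106.52).

(65.28, 106.52)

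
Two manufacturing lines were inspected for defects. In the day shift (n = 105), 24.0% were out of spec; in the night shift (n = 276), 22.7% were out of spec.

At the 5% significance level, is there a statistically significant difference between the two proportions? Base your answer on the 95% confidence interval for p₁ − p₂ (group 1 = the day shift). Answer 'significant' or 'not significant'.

not significant

SE₁ = √(p̂₁(1−p̂₁)/n₁) = √(0.2400·0.7600/105) = 0.04168; SE₂ = √(0.2270·0.7730/276) = 0.02521.
Independent samples: SE of the difference = √(SE₁² + SE₂²) = √(0.0017372224 + 0.0006355441) = 0.04871.
z* for 95% confidence is 1.960, so the margin of error is 1.960 × 0.04871 = 0.09547.
Point estimate p̂₁ − p̂₂ = 0.2400 − 0.2270 = 0.0130.
0.0130 ± 0.09547 → (-0.08247, 0.10847).
The interval (-0.08247, 0.10847) contains 0, so the difference is not significant.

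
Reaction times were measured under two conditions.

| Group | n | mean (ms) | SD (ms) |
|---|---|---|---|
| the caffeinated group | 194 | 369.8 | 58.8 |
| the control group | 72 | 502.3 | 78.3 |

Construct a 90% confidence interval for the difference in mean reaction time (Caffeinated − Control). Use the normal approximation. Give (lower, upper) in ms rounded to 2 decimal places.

Standard errors of each mean: 58.8/√194 = 4.2216 and 78.3/√72 = 9.2277.
SE(x̄₁ − x̄₂) = √(4.2216² + 9.2277²) = 10.1475 for independent samples with unequal variances.
With z* = 1.645, the margin is 1.645 × 10.1475 = 16.6926.
x̄₁ − x̄₂ = 369.8 − 502.3 = -132.5000; the interval is -132.5000 ± 16.6926 = (-149.19, -115.81).

(-149.19, -115.81)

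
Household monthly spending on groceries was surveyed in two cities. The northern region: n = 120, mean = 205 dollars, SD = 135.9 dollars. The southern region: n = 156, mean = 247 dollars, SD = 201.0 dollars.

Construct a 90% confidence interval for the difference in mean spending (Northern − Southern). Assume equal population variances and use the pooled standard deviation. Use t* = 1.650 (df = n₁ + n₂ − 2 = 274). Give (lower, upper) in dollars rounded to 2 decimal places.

(-77.20, -6.80)

Pooled variance s_p² = [119·135.9² + 155·201.0²] / (120+156−2) = 30875.7058, so s_p = 175.7148.
SE_diff = s_p·√(1/n₁ + 1/n₂) = 175.7148·√(1/120 + 1/156) = 21.3359.
t* = 1.650; margin = 1.650 × 21.3359 = 35.2042.
Difference = 205 − 247 = -42.0000.
-42.0000 ± 35.2042 → (-77.20, -6.80).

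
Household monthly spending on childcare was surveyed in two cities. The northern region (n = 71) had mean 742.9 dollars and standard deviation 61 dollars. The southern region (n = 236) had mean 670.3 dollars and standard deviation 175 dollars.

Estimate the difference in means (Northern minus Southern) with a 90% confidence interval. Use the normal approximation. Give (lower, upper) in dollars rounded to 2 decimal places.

(50.40, 94.80)

Standard errors of each mean: 61/√71 = 7.2394 and 175/√236 = 11.3915.
SE(x̄₁ − x̄₂) = √(7.2394² + 11.3915²) = 13.4972 for independent samples with unequal variances.
With z* = 1.645, the margin is 1.645 × 13.4972 = 22.2029.
x̄₁ − x̄₂ = 742.9 − 670.3 = 72.6000; the interval is 72.6000 ± 22.2029 = (50.40, 94.80).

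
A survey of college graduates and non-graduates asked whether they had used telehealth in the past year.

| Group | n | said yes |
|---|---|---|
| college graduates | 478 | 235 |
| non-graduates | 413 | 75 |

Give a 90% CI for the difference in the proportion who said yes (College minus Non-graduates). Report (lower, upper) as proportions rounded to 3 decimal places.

(0.261, 0.359)

First, p̂₁ = 235/478 = 0.4916; p̂₂ = 75/413 = 0.1816.
The two standard errors are √(0.4916×0.5084/478) = 0.02287 and √(0.1816×0.8184/413) = 0.01897.
Because the samples are independent, SE_diff = √(0.02287² + 0.01897²) = 0.02971.
Using z* = 1.645 for 90%, ME = 1.645 × 0.02971 = 0.04887.
p̂₁ − p̂₂ = 0.3100; interval 0.3100 ± 0.04887 gives (0.261, 0.359).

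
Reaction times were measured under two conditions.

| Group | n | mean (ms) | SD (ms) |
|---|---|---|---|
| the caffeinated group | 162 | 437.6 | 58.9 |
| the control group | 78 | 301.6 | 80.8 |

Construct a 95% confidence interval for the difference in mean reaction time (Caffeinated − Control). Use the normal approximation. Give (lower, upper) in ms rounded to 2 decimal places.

SE₁ = s₁/√n₁ = 58.9/√162 = 4.6276; SE₂ = 80.8/√78 = 9.1488.
Independent samples, unequal variances: SE_diff = √(SE₁² + SE₂²) = √(21.41468176 + 83.70054144) = 10.2526.
z* = 1.960, so margin of error = 1.960 × 10.2526 = 20.0951.
Difference in means = 437.6 − 301.6 = 136.0000.
136.0000 ± 20.0951 → (115.90, 156.10).

(115.90, 156.10)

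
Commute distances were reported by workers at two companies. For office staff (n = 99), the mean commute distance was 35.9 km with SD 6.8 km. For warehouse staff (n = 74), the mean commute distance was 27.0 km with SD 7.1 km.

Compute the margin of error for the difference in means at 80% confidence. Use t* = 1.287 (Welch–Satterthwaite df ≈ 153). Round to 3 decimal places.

SE₁ = s₁/√n₁ = 6.8/√99 = 0.6834; SE₂ = 7.1/√74 = 0.8254.
Independent samples, unequal variances: SE_diff = √(SE₁² + SE₂²) = √(0.46703556 + 0.68128516) = 1.0716.
t* = 1.287, so margin of error = 1.287 × 1.0716 = 1.3791.

1.379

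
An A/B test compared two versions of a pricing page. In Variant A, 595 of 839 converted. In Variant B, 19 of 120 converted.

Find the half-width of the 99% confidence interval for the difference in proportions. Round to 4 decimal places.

0.0949

p̂₁ = 595/839 = 0.7092 and p̂₂ = 19/120 = 0.1583.
SE₁ = √(p̂₁(1−p̂₁)/n₁) = √(0.7092·0.2908/839) = 0.01568; SE₂ = √(0.1583·0.8417/120) = 0.03332.
Independent samples: SE of the difference = √(SE₁² + SE₂²) = √(0.0002458624 + 0.0011102224) = 0.03683.
z* for 99% confidence is 2.576, so the margin of error is 2.576 × 0.03683 = 0.09487.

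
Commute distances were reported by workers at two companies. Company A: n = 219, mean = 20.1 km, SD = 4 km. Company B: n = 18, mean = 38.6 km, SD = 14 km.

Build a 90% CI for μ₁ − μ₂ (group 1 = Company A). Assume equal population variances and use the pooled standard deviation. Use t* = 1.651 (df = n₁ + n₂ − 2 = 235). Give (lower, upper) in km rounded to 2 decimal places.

(-20.68, -16.32)

s_p = √[((n₁−1)s₁² + (n₂−1)s₂²)/(n₁+n₂−2)] = √[(218·4² + 17·14²)/235] = 5.3871.
SE = 5.3871·√(1/219 + 1/18) = 1.3209.
With t* = 1.651, margin = 1.651 × 1.3209 = 2.1808.
x̄₁ − x̄₂ = 20.1 − 38.6 = -18.5000; interval -18.5000 ± 2.1808 = (-20.68, -16.32).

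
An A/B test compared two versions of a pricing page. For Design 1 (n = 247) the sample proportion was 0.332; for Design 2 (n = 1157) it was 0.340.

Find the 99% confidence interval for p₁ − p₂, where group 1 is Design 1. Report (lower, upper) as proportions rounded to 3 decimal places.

(-0.093, 0.077)

The two standard errors are √(0.3320×0.6680/247) = 0.02996 and √(0.3400×0.6600/1157) = 0.01393.
Because the samples are independent, SE_diff = √(0.02996² + 0.01393²) = 0.03304.
Using z* = 2.576 for 99%, ME = 2.576 × 0.03304 = 0.08511.
p̂₁ − p̂₂ = -0.0080; interval -0.0080 ± 0.08511 gives (-0.093, 0.077).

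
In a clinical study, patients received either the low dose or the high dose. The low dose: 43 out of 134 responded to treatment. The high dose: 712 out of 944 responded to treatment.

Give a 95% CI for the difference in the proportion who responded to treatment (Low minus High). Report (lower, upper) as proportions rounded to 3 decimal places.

First, p̂₁ = 43/134 = 0.3209; p̂₂ = 712/944 = 0.7542.
The two standard errors are √(0.3209×0.6791/134) = 0.04033 and √(0.7542×0.2458/944) = 0.01401.
Because the samples are independent, SE_diff = √(0.04033² + 0.01401²) = 0.04269.
Using z* = 1.960 for 95%, ME = 1.960 × 0.04269 = 0.08367.
p̂₁ − p̂₂ = -0.4333; interval -0.4333 ± 0.08367 gives (-0.517, -0.350).

(-0.517, -0.350)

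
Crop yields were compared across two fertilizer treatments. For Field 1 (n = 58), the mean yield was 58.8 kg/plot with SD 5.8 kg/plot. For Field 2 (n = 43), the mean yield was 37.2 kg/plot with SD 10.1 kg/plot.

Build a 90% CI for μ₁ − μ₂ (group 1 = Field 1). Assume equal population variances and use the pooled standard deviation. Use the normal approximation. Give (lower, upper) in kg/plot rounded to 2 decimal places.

(18.98, 24.22)

s_p = √[((n₁−1)s₁² + (n₂−1)s₂²)/(n₁+n₂−2)] = √[(57·5.8² + 42·10.1²)/99] = 7.9149.
SE = 7.9149·√(1/58 + 1/43) = 1.5928.
With z* = 1.645, margin = 1.645 × 1.5928 = 2.6202.
x̄₁ − x̄₂ = 58.8 − 37.2 = 21.6000; interval 21.6000 ± 2.6202 = (18.98, 24.22).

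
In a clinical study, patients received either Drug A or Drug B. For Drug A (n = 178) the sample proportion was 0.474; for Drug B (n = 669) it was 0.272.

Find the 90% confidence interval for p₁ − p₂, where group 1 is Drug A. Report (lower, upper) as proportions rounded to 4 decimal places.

The two standard errors are √(0.4740×0.5260/178) = 0.03743 and √(0.2720×0.7280/669) = 0.01720.
Because the samples are independent, SE_diff = √(0.03743² + 0.01720²) = 0.04119.
Using z* = 1.645 for 90%, ME = 1.645 × 0.04119 = 0.06776.
p̂₁ − p̂₂ = 0.2020; interval 0.2020 ± 0.06776 gives (0.1342, 0.2698).

(0.1342, 0.2698)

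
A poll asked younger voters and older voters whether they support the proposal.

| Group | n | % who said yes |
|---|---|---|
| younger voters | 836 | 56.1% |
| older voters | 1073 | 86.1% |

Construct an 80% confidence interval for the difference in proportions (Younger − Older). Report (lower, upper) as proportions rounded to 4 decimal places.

Each SE is √(p̂(1−p̂)/n): √(0.5610·0.4390/836) = 0.01716 and √(0.8610·0.1390/1073) = 0.01056.
SE(p̂₁ − p̂₂) = √(SE₁² + SE₂²) = √(0.0002944656 + 0.0001115136) = 0.02015, since the two samples are independent.
At 80% confidence z* = 1.282; margin = 1.282 × 0.02015 = 0.02583.
The difference is 0.5610 − 0.8610 = -0.3000, so the interval is -0.3000 ± 0.02583 = (-0.3258, -0.2742).

(-0.3258, -0.2742)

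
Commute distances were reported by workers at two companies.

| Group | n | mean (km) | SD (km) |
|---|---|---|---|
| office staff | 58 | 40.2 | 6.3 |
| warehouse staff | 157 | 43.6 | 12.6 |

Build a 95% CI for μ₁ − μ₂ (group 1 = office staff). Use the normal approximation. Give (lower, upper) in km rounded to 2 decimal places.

Per-group SEs: s₁/√n₁ = 6.3/√58 = 0.8272, s₂/√n₂ = 12.6/√157 = 1.0056.
Unpooled SE of the difference: √(0.68425984 + 1.01123136) = 1.3021.
Margin of error = z* · SE = 1.960 × 1.3021 = 2.5521.
x̄₁ − x̄₂ = 40.2 − 43.6 = -3.4000.
CI: -3.4000 ± 2.5521 = (-5.95, -0.85).

(-5.95, -0.85)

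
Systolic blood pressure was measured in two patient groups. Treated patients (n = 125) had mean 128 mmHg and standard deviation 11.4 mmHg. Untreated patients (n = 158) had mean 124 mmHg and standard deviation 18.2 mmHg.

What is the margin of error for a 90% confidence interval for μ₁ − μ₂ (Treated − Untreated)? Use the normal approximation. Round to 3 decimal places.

2.913

SE₁ = s₁/√n₁ = 11.4/√125 = 1.0196; SE₂ = 18.2/√158 = 1.4479.
Independent samples, unequal variances: SE_diff = √(SE₁² + SE₂²) = √(1.03958416 + 2.09641441) = 1.7709.
z* = 1.645, so margin of error = 1.645 × 1.7709 = 2.9131.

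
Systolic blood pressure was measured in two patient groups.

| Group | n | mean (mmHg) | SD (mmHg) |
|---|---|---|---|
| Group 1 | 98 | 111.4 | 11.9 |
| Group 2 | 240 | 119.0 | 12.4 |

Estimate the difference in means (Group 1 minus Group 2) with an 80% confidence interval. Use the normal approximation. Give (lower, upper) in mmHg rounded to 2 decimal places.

Standard errors of each mean: 11.9/√98 = 1.2021 and 12.4/√240 = 0.8004.
SE(x̄₁ − x̄₂) = √(1.2021² + 0.8004²) = 1.4442 for independent samples with unequal variances.
With z* = 1.282, the margin is 1.282 × 1.4442 = 1.8515.
x̄₁ − x̄₂ = 111.4 − 119.0 = -7.6000; the interval is -7.6000 ± 1.8515 = (-9.45, -5.75).

(-9.45, -5.75)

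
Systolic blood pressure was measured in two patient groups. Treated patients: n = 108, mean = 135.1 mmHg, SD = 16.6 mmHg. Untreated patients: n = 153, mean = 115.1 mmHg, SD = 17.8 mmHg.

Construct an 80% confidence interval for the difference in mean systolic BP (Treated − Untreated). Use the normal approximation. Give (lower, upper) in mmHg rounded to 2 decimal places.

(17.24, 22.76)

Standard errors of each mean: 16.6/√108 = 1.5973 and 17.8/√153 = 1.4390.
SE(x̄₁ − x̄₂) = √(1.5973² + 1.4390²) = 2.1499 for independent samples with unequal variances.
With z* = 1.282, the margin is 1.282 × 2.1499 = 2.7562.
x̄₁ − x̄₂ = 135.1 − 115.1 = 20.0000; the interval is 20.0000 ± 2.7562 = (17.24, 22.76).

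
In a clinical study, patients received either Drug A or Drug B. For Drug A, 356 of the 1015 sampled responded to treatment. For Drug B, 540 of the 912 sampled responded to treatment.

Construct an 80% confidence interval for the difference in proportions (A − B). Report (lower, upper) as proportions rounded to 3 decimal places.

p̂₁ = 356/1015 = 0.3507 and p̂₂ = 540/912 = 0.5921.
SE₁ = √(p̂₁(1−p̂₁)/n₁) = √(0.3507·0.6493/1015) = 0.01498; SE₂ = √(0.5921·0.4079/912) = 0.01627.
Independent samples: SE of the difference = √(SE₁² + SE₂²) = √(0.0002244004 + 0.0002647129) = 0.02212.
z* for 80% confidence is 1.282, so the margin of error is 1.282 × 0.02212 = 0.02836.
Point estimate p̂₁ − p̂₂ = 0.3507 − 0.5921 = -0.2414.
-0.2414 ± 0.02836 → (-0.270, -0.213).

(-0.270, -0.213)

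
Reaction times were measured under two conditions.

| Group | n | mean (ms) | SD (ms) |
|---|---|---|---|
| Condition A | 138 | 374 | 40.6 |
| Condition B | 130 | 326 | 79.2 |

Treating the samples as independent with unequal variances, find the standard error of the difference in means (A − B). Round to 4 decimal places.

7.7586

Per-group SEs: s₁/√n₁ = 40.6/√138 = 3.4561, s₂/√n₂ = 79.2/√130 = 6.9463.
Unpooled SE of the difference: √(11.94462721 + 48.25108369) = 7.7586.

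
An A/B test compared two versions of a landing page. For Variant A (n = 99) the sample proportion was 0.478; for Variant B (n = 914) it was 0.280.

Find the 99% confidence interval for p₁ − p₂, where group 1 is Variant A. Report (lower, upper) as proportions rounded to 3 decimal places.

SE₁ = √(p̂₁(1−p̂₁)/n₁) = √(0.4780·0.5220/99) = 0.05020; SE₂ = √(0.2800·0.7200/914) = 0.01485.
Independent samples: SE of the difference = √(SE₁² + SE₂²) = √(0.00252004 + 0.0002205225) = 0.05235.
z* for 99% confidence is 2.576, so the margin of error is 2.576 × 0.05235 = 0.13485.
Point estimate p̂₁ − p̂₂ = 0.4780 − 0.2800 = 0.1980.
0.1980 ± 0.13485 → (0.063, 0.333).

(0.063, 0.333)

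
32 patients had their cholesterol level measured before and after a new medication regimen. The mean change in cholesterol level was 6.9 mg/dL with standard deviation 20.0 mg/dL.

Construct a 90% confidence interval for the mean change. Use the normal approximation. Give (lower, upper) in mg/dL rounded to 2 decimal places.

(1.08, 12.72)

Paired design: SE = s_d/√n = 20.0/√32 = 3.5355.
z* = 1.645; margin of error = 1.645 × 3.5355 = 5.8159.
6.9 ± 5.8159 → (1.08, 12.72).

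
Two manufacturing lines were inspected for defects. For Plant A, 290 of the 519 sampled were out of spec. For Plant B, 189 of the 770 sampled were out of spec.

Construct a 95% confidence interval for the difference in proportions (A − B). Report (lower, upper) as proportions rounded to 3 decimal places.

p̂₁ = 290/519 = 0.5588 and p̂₂ = 189/770 = 0.2455.
SE₁ = √(p̂₁(1−p̂₁)/n₁) = √(0.5588·0.4412/519) = 0.02180; SE₂ = √(0.2455·0.7545/770) = 0.01551.
Independent samples: SE of the difference = √(SE₁² + SE₂²) = √(0.00047524 + 0.0002405601) = 0.02675.
z* for 95% confidence is 1.960, so the margin of error is 1.960 × 0.02675 = 0.05243.
Point estimate p̂₁ − p̂₂ = 0.5588 − 0.2455 = 0.3133.
0.3133 ± 0.05243 → (0.261, 0.366).

(0.261, 0.366)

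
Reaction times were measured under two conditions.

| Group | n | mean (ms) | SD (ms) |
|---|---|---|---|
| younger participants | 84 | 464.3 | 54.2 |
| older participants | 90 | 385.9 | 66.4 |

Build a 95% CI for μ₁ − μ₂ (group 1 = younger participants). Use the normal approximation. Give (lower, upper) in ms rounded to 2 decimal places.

(60.44, 96.36)

Per-group SEs: s₁/√n₁ = 54.2/√84 = 5.9137, s₂/√n₂ = 66.4/√90 = 6.9992.
Unpooled SE of the difference: √(34.97184769 + 48.98880064) = 9.1630.
Margin of error = z* · SE = 1.960 × 9.1630 = 17.9595.
x̄₁ − x̄₂ = 464.3 − 385.9 = 78.4000.
CI: 78.4000 ± 17.9595 = (60.44, 96.36).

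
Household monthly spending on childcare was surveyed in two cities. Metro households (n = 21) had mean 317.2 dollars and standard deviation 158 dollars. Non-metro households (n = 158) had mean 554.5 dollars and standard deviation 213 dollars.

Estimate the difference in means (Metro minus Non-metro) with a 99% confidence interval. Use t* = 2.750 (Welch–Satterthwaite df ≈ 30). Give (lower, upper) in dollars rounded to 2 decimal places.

Standard errors of each mean: 158/√21 = 34.4784 and 213/√158 = 16.9454.
SE(x̄₁ − x̄₂) = √(34.4784² + 16.9454²) = 38.4175 for independent samples with unequal variances.
With t* = 2.750, the margin is 2.750 × 38.4175 = 105.6481.
x̄₁ − x̄₂ = 317.2 − 554.5 = -237.3000; the interval is -237.3000 ± 105.6481 = (-342.95, -131.65).

(-342.95, -131.65)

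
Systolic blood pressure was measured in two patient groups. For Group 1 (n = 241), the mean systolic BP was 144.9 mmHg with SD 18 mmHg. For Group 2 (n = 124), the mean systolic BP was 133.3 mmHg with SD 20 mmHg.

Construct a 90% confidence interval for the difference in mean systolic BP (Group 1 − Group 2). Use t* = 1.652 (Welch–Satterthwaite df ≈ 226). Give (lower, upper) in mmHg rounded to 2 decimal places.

Standard errors of each mean: 18/√241 = 1.1595 and 20/√124 = 1.7961.
SE(x̄₁ − x̄₂) = √(1.1595² + 1.7961²) = 2.1379 for independent samples with unequal variances.
With t* = 1.652, the margin is 1.652 × 2.1379 = 3.5318.
x̄₁ − x̄₂ = 144.9 − 133.3 = 11.6000; the interval is 11.6000 ± 3.5318 = (8.07, 15.13).

(8.07, 15.13)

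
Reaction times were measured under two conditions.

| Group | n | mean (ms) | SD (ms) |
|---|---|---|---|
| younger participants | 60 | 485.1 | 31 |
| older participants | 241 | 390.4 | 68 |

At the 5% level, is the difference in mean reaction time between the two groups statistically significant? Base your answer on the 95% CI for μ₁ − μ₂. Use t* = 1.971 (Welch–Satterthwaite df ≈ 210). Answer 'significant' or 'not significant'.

significant

SE₁ = s₁/√n₁ = 31/√60 = 4.0021; SE₂ = 68/√241 = 4.3803.
Independent samples, unequal variances: SE_diff = √(SE₁² + SE₂²) = √(16.01680441 + 19.18702809) = 5.9333.
t* = 1.971, so margin of error = 1.971 × 5.9333 = 11.6945.
Difference in means = 485.1 − 390.4 = 94.7000.
94.7000 ± 11.6945 → (83.0055, 106.3945).
The interval (83.0055, 106.3945) does not contain 0, so the difference is significant.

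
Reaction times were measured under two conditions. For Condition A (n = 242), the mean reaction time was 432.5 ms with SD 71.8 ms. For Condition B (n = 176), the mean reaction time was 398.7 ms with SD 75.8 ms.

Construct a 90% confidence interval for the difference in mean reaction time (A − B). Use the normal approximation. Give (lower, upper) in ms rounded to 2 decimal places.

SE₁ = s₁/√n₁ = 71.8/√242 = 4.6155; SE₂ = 75.8/√176 = 5.7136.
Independent samples, unequal variances: SE_diff = √(SE₁² + SE₂²) = √(21.30284025 + 32.64522496) = 7.3449.
z* = 1.645, so margin of error = 1.645 × 7.3449 = 12.0824.
Difference in means = 432.5 − 398.7 = 33.8000.
33.8000 ± 12.0824 → (21.72, 45.88).

(21.72, 45.88)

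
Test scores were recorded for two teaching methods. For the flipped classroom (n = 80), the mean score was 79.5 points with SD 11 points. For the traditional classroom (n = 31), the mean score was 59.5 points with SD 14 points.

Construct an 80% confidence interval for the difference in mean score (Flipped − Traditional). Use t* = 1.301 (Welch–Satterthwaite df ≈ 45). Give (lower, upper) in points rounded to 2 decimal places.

(16.36, 23.64)

Standard errors of each mean: 11/√80 = 1.2298 and 14/√31 = 2.5145.
SE(x̄₁ − x̄₂) = √(1.2298² + 2.5145²) = 2.7991 for independent samples with unequal variances.
With t* = 1.301, the margin is 1.301 × 2.7991 = 3.6416.
x̄₁ − x̄₂ = 79.5 − 59.5 = 20.0000; the interval is 20.0000 ± 3.6416 = (16.36, 23.64).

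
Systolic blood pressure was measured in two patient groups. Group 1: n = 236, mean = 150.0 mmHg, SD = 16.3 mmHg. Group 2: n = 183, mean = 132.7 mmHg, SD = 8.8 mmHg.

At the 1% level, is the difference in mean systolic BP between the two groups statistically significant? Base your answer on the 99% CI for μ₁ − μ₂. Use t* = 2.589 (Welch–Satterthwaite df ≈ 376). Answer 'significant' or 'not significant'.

significant

Standard errors of each mean: 16.3/√236 = 1.0610 and 8.8/√183 = 0.6505.
SE(x̄₁ − x̄₂) = √(1.0610² + 0.6505²) = 1.2445 for independent samples with unequal variances.
With t* = 2.589, the margin is 2.589 × 1.2445 = 3.2220.
x̄₁ − x̄₂ = 150.0 − 132.7 = 17.3000; the interval is 17.3000 ± 3.2220 = (14.0780, 20.5220).
The interval (14.0780, 20.5220) does not contain 0, so the difference is significant.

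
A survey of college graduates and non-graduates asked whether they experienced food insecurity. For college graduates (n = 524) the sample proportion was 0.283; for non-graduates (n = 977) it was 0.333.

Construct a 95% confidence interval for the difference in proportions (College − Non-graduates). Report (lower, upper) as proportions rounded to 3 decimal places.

SE₁ = √(p̂₁(1−p̂₁)/n₁) = √(0.2830·0.7170/524) = 0.01968; SE₂ = √(0.3330·0.6670/977) = 0.01508.
Independent samples: SE of the difference = √(SE₁² + SE₂²) = √(0.0003873024 + 0.0002274064) = 0.02479.
z* for 95% confidence is 1.960, so the margin of error is 1.960 × 0.02479 = 0.04859.
Point estimate p̂₁ − p̂₂ = 0.2830 − 0.3330 = -0.0500.
-0.0500 ± 0.04859 → (-0.099, -0.001).

(-0.099, -0.001)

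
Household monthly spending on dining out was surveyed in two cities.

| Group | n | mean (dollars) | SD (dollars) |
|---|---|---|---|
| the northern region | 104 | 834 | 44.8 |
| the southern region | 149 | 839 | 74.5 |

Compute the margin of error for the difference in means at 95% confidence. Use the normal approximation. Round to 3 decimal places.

14.739

Standard errors of each mean: 44.8/√104 = 4.3930 and 74.5/√149 = 6.1033.
SE(x̄₁ − x̄₂) = √(4.3930² + 6.1033²) = 7.5199 for independent samples with unequal variances.
With z* = 1.960, the margin is 1.960 × 7.5199 = 14.7390.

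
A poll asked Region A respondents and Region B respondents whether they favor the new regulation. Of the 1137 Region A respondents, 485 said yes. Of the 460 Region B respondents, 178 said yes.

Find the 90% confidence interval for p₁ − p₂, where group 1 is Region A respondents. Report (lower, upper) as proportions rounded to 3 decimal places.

(-0.005, 0.084)

p̂₁ = 485/1137 = 0.4266 and p̂₂ = 178/460 = 0.3870.
SE₁ = √(p̂₁(1−p̂₁)/n₁) = √(0.4266·0.5734/1137) = 0.01467; SE₂ = √(0.3870·0.6130/460) = 0.02271.
Independent samples: SE of the difference = √(SE₁² + SE₂²) = √(0.0002152089 + 0.0005157441) = 0.02704.
z* for 90% confidence is 1.645, so the margin of error is 1.645 × 0.02704 = 0.04448.
Point estimate p̂₁ − p̂₂ = 0.4266 − 0.3870 = 0.0396.
0.0396 ± 0.04448 → (-0.005, 0.084).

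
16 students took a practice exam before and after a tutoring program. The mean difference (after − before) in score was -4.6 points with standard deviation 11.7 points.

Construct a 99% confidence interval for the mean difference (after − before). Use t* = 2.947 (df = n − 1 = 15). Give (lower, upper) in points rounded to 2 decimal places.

Paired design: SE = s_d/√n = 11.7/√16 = 2.9250.
t* = 2.947; margin of error = 2.947 × 2.9250 = 8.6200.
-4.6 ± 8.6200 → (-13.22, 4.02).

(-13.22, 4.02)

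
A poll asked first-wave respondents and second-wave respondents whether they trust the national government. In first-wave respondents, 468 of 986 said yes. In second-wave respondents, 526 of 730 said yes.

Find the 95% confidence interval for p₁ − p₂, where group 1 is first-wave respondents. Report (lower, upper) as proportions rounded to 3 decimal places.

(-0.291, -0.201)

First, p̂₁ = 468/986 = 0.4746; p̂₂ = 526/730 = 0.7205.
The two standard errors are √(0.4746×0.5254/986) = 0.01590 and √(0.7205×0.2795/730) = 0.01661.
Because the samples are independent, SE_diff = √(0.01590² + 0.01661²) = 0.02299.
Using z* = 1.960 for 95%, ME = 1.960 × 0.02299 = 0.04506.
p̂₁ − p̂₂ = -0.2459; interval -0.2459 ± 0.04506 gives (-0.291, -0.201).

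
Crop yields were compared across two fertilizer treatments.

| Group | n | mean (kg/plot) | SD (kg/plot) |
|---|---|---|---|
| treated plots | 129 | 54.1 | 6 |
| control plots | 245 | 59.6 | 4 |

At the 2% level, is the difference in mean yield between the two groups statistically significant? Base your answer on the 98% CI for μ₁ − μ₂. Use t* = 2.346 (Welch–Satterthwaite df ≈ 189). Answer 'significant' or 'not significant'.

significant

SE₁ = s₁/√n₁ = 6/√129 = 0.5283; SE₂ = 4/√245 = 0.2556.
Independent samples, unequal variances: SE_diff = √(SE₁² + SE₂²) = √(0.27910089 + 0.06533136) = 0.5869.
t* = 2.346, so margin of error = 2.346 × 0.5869 = 1.3769.
Difference in means = 54.1 − 59.6 = -5.5000.
-5.5000 ± 1.3769 → (-6.8769, -4.1231).
The interval (-6.8769, -4.1231) does not contain 0, so the difference is significant.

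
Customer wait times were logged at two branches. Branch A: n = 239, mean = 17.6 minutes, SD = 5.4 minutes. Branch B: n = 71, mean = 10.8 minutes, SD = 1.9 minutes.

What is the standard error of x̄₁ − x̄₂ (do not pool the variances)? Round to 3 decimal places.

Per-group SEs: s₁/√n₁ = 5.4/√239 = 0.3493, s₂/√n₂ = 1.9/√71 = 0.2255.
Unpooled SE of the difference: √(0.12201049 + 0.05085025) = 0.4158.

0.416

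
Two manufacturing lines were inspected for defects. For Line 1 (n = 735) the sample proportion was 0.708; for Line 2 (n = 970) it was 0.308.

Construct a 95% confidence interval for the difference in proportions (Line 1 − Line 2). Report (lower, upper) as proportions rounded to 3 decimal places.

(0.356, 0.444)

The two standard errors are √(0.7080×0.2920/735) = 0.01677 and √(0.3080×0.6920/970) = 0.01482.
Because the samples are independent, SE_diff = √(0.01677² + 0.01482²) = 0.02238.
Using z* = 1.960 for 95%, ME = 1.960 × 0.02238 = 0.04386.
p̂₁ − p̂₂ = 0.4000; interval 0.4000 ± 0.04386 gives (0.356, 0.444).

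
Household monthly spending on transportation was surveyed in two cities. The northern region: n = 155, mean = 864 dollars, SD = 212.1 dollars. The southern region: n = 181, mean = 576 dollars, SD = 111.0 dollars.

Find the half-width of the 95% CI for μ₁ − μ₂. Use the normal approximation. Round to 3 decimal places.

37.101

Standard errors of each mean: 212.1/√155 = 17.0363 and 111.0/√181 = 8.2506.
SE(x̄₁ − x̄₂) = √(17.0363² + 8.2506²) = 18.9290 for independent samples with unequal variances.
With z* = 1.960, the margin is 1.960 × 18.9290 = 37.1008.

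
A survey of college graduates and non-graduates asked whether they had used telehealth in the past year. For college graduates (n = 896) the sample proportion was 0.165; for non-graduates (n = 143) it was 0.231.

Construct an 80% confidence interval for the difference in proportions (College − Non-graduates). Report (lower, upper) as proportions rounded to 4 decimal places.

(-0.1139, -0.0181)

Each SE is √(p̂(1−p̂)/n): √(0.1650·0.8350/896) = 0.01240 and √(0.2310·0.7690/143) = 0.03525.
SE(p̂₁ − p̂₂) = √(SE₁² + SE₂²) = √(0.00015376 + 0.0012425625) = 0.03737, since the two samples are independent.
At 80% confidence z* = 1.282; margin = 1.282 × 0.03737 = 0.04791.
The difference is 0.1650 − 0.2310 = -0.0660, so the interval is -0.0660 ± 0.04791 = (-0.1139, -0.0181).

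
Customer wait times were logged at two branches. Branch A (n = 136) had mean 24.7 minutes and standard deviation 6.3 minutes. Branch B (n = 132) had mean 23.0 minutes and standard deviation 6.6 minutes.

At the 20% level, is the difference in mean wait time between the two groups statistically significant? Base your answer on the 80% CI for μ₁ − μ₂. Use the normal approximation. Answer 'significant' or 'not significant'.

significant

Per-group SEs: s₁/√n₁ = 6.3/√136 = 0.5402, s₂/√n₂ = 6.6/√132 = 0.5745.
Unpooled SE of the difference: √(0.29181604 + 0.33005025) = 0.7886.
Margin of error = z* · SE = 1.282 × 0.7886 = 1.0110.
x̄₁ − x̄₂ = 24.7 − 23.0 = 1.7000.
CI: 1.7000 ± 1.0110 = (0.6890, 2.7110).
The interval (0.6890, 2.7110) does not contain 0, so the difference is significant.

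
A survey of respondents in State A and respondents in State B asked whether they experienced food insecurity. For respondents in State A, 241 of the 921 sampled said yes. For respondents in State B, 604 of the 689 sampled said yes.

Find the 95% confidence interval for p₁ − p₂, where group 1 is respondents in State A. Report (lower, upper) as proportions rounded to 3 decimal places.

p̂₁ = 241/921 = 0.2617 and p̂₂ = 604/689 = 0.8766.
SE₁ = √(p̂₁(1−p̂₁)/n₁) = √(0.2617·0.7383/921) = 0.01448; SE₂ = √(0.8766·0.1234/689) = 0.01253.
Independent samples: SE of the difference = √(SE₁² + SE₂²) = √(0.0002096704 + 0.0001570009) = 0.01915.
z* for 95% confidence is 1.960, so the margin of error is 1.960 × 0.01915 = 0.03753.
Point estimate p̂₁ − p̂₂ = 0.2617 − 0.8766 = -0.6149.
-0.6149 ± 0.03753 → (-0.652, -0.577).

(-0.652, -0.577)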